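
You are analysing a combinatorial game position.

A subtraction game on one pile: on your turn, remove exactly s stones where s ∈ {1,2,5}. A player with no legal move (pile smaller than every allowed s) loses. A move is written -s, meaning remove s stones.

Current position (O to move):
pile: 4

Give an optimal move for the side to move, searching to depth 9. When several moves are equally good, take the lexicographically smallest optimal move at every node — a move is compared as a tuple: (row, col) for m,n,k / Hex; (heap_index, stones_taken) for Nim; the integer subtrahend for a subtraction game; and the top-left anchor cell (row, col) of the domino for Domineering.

p1 O@[4]: -1[3]+1* -2[2]-1
p2 X@[3]: -1[2]-1* -2[1]-1
p3 O@[2]: -1[1]-1 -2[0]+1*
p4 X@[0] terminal -1; root [4] d9

O's best at [4]: -1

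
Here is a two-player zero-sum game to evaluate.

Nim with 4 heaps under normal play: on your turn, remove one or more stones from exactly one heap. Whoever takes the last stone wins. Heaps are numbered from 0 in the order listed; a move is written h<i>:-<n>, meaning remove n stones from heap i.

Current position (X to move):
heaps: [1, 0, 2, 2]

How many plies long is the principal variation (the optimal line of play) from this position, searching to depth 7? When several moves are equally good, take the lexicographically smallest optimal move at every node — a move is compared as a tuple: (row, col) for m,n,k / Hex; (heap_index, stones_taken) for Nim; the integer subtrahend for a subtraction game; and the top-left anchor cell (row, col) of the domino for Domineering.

[(1,0,2,2)] X move#1: h0:-1:+1/(0,0,2,2)*, h2:-1:-1/(1,0,1,2), h2:-2:-1/(1,0,0,2), h3:-1:-1/(1,0,2,1), h3:-2:-1/(1,0,2,0)
[(0,0,2,2)] O move#2: h2:-1:-1/(0,0,1,2)*, h2:-2:-1/(0,0,0,2), h3:-1:-1/(0,0,2,1), h3:-2:-1/(0,0,2,0)
[(0,0,1,2)] X move#3: h2:-1:-1/(0,0,0,2), h3:-1:+1/(0,0,1,1)*, h3:-2:-1/(0,0,1,0)
[(0,0,1,1)] O move#4: h2:-1:-1/(0,0,0,1)*, h3:-1:-1/(0,0,1,0)
[(0,0,0,1)] X move#5: h3:-1:+1/(0,0,0,0)*
[(0,0,0,0)] end (terminal -1, O#6); searched (1,0,2,2) to 7

PV length from [(1,0,2,2)]: 5 plies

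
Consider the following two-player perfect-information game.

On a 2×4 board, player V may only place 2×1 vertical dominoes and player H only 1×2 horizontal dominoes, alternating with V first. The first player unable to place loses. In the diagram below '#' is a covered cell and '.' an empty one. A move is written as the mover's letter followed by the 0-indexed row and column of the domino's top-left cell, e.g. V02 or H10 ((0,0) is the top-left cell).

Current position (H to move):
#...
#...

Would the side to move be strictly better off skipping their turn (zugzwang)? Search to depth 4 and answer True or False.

[#.../#...] H move#1: H01:+1/###./#...*, H02:+1/#.##/#..., H11:+1/#.../###., H12:+1/#.../#.##
[###./#...] V move#2: V03:-1/####/#..#*
[####/#..#] H move#3: H11:+1/####/####*
[####/####] end (terminal -1, V#4); searched #.../#... to 4
pass branch (V moves first from the same position):
  | [#.../#...] V move#1: V01:-1/##../##.., V02:+1/#.#./#.#.*, V03:-1/#..#/#..#
  | [#.#./#.#.] end (terminal -1, H#2); searched #.../#... to 4
H moving scores +1; H passing scores -1

zugzwang(#.../#..., H) = False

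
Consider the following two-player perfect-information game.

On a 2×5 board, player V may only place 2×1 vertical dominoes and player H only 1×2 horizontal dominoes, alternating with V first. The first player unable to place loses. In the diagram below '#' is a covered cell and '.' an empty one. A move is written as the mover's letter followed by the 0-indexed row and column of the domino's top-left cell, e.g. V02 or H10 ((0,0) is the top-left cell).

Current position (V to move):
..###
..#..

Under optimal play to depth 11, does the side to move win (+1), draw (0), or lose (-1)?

ply 1, V at ..###/..#.. | V00=+1→#.###/#.#..*; V01=+1→.####/.##..
ply 2, H at #.###/#.#.. | H13=-1→#.###/#.###*
ply 3, V at #.###/#.### | V01=+1→#####/#####*
ply 4: #####/##### is terminal -1 (H); from ..###/..#.. depth 11

value(..###/..#.., V) = +1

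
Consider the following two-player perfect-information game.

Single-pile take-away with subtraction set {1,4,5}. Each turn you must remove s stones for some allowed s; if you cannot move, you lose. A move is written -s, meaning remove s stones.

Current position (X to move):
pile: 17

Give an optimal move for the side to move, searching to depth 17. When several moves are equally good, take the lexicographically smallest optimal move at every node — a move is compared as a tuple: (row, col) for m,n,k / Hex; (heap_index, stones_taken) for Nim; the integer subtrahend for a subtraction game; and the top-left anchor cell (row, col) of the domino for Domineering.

[17] X move#1: -1:+1/16*, -4:-1/13, -5:-1/12
[16] O move#2: -1:-1/15*, -4:-1/12, -5:-1/11
[15] X move#3: -1:-1/14, -4:-1/11, -5:+1/10*
[10] O move#4: -1:-1/9*, -4:-1/6, -5:-1/5
[9] X move#5: -1:+1/8*, -4:-1/5, -5:-1/4
[8] O move#6: -1:-1/7*, -4:-1/4, -5:-1/3
[7] X move#7: -1:-1/6, -4:-1/3, -5:+1/2*
[2] O move#8: -1:-1/1*
[1] X move#9: -1:+1/0*
[0] end (terminal -1, O#10); searched 17 to 17

X's best at [17]: -1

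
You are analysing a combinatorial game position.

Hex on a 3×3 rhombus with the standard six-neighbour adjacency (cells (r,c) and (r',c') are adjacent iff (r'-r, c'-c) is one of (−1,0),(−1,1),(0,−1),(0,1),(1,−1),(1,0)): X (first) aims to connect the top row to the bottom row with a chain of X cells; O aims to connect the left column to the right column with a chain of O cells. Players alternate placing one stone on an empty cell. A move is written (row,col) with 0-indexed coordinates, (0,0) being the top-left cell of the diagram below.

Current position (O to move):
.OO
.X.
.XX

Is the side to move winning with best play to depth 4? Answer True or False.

O winning at [.OO/.X./.XX]: True

p1 O@[.OO/.X./.XX]: (0,0)[OOO/.X./.XX]+1* (1,0)[.OO/OX./.XX]+1 (1,2)[.OO/.XO/.XX]+1 (2,0)[.OO/.X./OXX]+1
p2 X@[OOO/.X./.XX] terminal -1; root [.OO/.X./.XX] d4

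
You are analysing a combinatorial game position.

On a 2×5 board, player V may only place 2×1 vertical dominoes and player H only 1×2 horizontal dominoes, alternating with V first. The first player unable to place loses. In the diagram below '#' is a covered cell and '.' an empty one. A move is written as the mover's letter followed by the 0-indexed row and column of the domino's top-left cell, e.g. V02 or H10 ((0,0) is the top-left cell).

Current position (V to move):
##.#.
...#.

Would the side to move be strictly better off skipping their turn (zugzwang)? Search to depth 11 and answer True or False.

zugzwang(##.#./...#., V) = False

p1 V@[##.#./...#.]: V02[####./..##.]+1* V04[##.##/...##]-1
p2 H@[####./..##.]: H10[####./####.]-1*
p3 V@[####./####.]: V04[#####/#####]+1*
p4 H@[#####/#####] terminal -1; root [##.#./...#.] d11
suppose V passes — search the same position with H to move:
pass> p1 H@[##.#./...#.]: H10[##.#./##.#.]-1* H11[##.#./.###.]-1
pass> p2 V@[##.#./##.#.]: V02[####./####.]+1* V04[##.##/##.##]+1
pass> p3 H@[####./####.] terminal -1; root [##.#./...#.] d11
for V: play +1, pass +1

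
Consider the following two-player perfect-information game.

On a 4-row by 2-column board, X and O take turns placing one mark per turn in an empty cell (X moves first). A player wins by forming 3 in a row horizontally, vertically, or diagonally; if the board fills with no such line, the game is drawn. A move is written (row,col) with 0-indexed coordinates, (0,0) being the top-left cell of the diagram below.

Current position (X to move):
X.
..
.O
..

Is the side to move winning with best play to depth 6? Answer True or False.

[X./../.O/..] X move#1: (0,1):+0/XX/../.O/..*, (1,0):+0/X./X./.O/.., (1,1):+0/X./.X/.O/.., (2,0):+0/X./../XO/.., (3,0):-1/X./../.O/X., (3,1):+0/X./../.O/.X
[XX/../.O/..] O move#2: (1,0):+0/XX/O./.O/..*, (1,1):+0/XX/.O/.O/.., (2,0):+0/XX/../OO/.., (3,0):+0/XX/../.O/O., (3,1):+0/XX/../.O/.O
[XX/O./.O/..] X move#3: (1,1):+0/XX/OX/.O/..*, (2,0):+0/XX/O./XO/.., (3,0):+0/XX/O./.O/X., (3,1):+0/XX/O./.O/.X
[XX/OX/.O/..] O move#4: (2,0):+0/XX/OX/OO/..*, (3,0):+0/XX/OX/.O/O., (3,1):+0/XX/OX/.O/.O
[XX/OX/OO/..] X move#5: (3,0):+0/XX/OX/OO/X.*, (3,1):-1/XX/OX/OO/.X
[XX/OX/OO/X.] O move#6: (3,1):+0/XX/OX/OO/XO*
[XX/OX/OO/XO] end (terminal +0, X#7); searched X./../.O/.. to 6

X winning at [X./../.O/..]: False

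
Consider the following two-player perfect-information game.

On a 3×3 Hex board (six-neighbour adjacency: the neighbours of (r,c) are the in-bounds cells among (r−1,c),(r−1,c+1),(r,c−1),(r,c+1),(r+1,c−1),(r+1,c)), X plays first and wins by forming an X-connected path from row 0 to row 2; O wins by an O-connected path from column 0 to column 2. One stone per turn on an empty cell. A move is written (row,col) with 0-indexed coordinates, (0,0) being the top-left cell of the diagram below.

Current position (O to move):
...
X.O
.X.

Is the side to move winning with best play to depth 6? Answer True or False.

O winning at [.../X.O/.X.]: False

ply 1, O at .../X.O/.X. | (0,0)=-1→O../X.O/.X.*; (0,1)=-1→.O./X.O/.X.; (0,2)=-1→..O/X.O/.X.; (1,1)=-1→.../XOO/.X.; (2,0)=-1→.../X.O/OX.; (2,2)=-1→.../X.O/.XO
ply 2, X at O../X.O/.X. | (0,1)=+1→OX./X.O/.X.*; (0,2)=-1→O.X/X.O/.X.; (1,1)=+1→O../XXO/.X.; (2,0)=-1→O../X.O/XX.; (2,2)=-1→O../X.O/.XX
ply 3, O at OX./X.O/.X. | (0,2)=-1→OXO/X.O/.X.*; (1,1)=-1→OX./XOO/.X.; (2,0)=-1→OX./X.O/OX.; (2,2)=-1→OX./X.O/.XO
ply 4, X at OXO/X.O/.X. | (1,1)=+1→OXO/XXO/.X.*; (2,0)=+1→OXO/X.O/XX.; (2,2)=+1→OXO/X.O/.XX
ply 5: OXO/XXO/.X. is terminal -1 (O); from .../X.O/.X. depth 6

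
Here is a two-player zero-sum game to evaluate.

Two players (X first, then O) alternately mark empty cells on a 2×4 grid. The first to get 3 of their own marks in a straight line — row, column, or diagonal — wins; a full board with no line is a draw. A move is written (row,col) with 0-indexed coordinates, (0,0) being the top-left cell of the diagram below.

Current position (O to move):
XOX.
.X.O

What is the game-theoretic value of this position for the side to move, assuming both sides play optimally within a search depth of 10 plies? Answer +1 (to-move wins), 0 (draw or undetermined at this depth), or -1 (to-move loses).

ply 1, O at XOX./.X.O | (0,3)=+0→XOXO/.X.O*; (1,0)=+0→XOX./OX.O; (1,2)=+0→XOX./.XOO
ply 2, X at XOXO/.X.O | (1,0)=+0→XOXO/XX.O*; (1,2)=+0→XOXO/.XXO
ply 3, O at XOXO/XX.O | (1,2)=+0→XOXO/XXOO*
ply 4: XOXO/XXOO is terminal +0 (X); from XOX./.X.O depth 10

value(XOX./.X.O, O) = 0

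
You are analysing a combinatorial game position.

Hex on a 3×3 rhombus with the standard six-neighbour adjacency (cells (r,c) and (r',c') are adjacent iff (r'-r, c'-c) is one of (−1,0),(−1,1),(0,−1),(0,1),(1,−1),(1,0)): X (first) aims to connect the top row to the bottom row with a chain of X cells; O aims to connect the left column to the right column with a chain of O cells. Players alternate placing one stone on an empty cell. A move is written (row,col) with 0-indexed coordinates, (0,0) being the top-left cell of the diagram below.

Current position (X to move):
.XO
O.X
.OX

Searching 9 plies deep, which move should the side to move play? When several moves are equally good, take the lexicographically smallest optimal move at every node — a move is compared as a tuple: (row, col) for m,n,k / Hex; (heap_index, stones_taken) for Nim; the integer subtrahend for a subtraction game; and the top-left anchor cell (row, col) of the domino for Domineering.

X's best at [.XO/O.X/.OX]: (1,1)

[.XO/O.X/.OX] X move#1: (0,0):-1/XXO/O.X/.OX, (1,1):+1/.XO/OXX/.OX*, (2,0):-1/.XO/O.X/XOX
[.XO/OXX/.OX] end (terminal -1, O#2); searched .XO/O.X/.OX to 9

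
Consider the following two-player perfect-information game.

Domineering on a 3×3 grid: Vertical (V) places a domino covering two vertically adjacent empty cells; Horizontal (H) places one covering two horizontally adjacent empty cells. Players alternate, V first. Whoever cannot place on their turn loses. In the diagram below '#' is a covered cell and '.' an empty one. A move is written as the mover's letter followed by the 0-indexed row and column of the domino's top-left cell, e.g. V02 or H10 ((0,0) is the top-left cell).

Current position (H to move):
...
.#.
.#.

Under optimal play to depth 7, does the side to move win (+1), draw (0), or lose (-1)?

value(.../.#./.#., H) = -1

ply 1, H at .../.#./.#. | H00=-1→##./.#./.#.*; H01=-1→.##/.#./.#.
ply 2, V at ##./.#./.#. | V02=+1→###/.##/.#.*; V10=+1→##./##./##.; V12=+1→##./.##/.##
ply 3: ###/.##/.#. is terminal -1 (H); from .../.#./.#. depth 7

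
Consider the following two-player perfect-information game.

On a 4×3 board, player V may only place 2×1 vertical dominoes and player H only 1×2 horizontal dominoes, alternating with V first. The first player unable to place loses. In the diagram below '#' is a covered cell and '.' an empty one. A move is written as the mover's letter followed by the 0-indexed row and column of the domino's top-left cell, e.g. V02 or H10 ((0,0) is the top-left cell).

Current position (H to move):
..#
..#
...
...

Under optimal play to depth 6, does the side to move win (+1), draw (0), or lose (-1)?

value(..#/..#/.../..., H) = -1

ply 1, H at ..#/..#/.../... | H00=-1→###/..#/.../...*; H10=-1→..#/###/.../...; H20=-1→..#/..#/##./...; H21=-1→..#/..#/.##/...; H30=-1→..#/..#/.../##.; H31=-1→..#/..#/.../.##
ply 2, V at ###/..#/.../... | V10=-1→###/#.#/#../...; V11=+1→###/.##/.#./...*; V20=-1→###/..#/#../#..; V21=+1→###/..#/.#./.#.; V22=-1→###/..#/..#/..#
ply 3, H at ###/.##/.#./... | H30=-1→###/.##/.#./##.*; H31=-1→###/.##/.#./.##
ply 4, V at ###/.##/.#./##. | V10=+1→###/###/##./##.*; V22=+1→###/.##/.##/###
ply 5: ###/###/##./##. is terminal -1 (H); from ..#/..#/.../... depth 6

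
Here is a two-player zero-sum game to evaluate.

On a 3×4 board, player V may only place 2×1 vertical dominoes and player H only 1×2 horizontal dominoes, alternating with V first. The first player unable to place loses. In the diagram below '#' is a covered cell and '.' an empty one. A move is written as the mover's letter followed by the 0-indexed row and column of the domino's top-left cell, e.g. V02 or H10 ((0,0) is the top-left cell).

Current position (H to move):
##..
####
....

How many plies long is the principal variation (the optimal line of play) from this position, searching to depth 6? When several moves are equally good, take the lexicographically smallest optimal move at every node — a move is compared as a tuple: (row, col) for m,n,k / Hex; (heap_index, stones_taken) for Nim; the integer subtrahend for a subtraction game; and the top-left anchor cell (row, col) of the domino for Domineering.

PV length from [##../####/....]: 1 ply

[##../####/....] H move#1: H02:+1/####/####/....*, H20:+1/##../####/##.., H21:+1/##../####/.##., H22:+1/##../####/..##
[####/####/....] end (terminal -1, V#2); searched ##../####/.... to 6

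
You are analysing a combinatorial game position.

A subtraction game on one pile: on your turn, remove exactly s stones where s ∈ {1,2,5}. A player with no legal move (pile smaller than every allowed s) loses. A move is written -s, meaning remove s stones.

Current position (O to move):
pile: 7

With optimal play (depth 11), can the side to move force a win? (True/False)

O winning at [7]: True

p1 O@[7]: -1[6]+1* -2[5]-1 -5[2]-1
p2 X@[6]: -1[5]-1* -2[4]-1 -5[1]-1
p3 O@[5]: -1[4]-1 -2[3]+1* -5[0]+1
p4 X@[3]: -1[2]-1* -2[1]-1
p5 O@[2]: -1[1]-1 -2[0]+1*
p6 X@[0] terminal -1; root [7] d11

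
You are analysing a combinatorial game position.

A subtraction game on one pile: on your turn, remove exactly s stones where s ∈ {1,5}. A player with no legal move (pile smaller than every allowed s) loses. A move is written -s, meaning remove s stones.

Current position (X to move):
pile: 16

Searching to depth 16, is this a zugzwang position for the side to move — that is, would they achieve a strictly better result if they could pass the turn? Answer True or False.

zugzwang(16, X) = True

ply 1, X at 16 | -1=-1→15*; -5=-1→11
ply 2, O at 15 | -1=+1→14*; -5=+1→10
ply 3, X at 14 | -1=-1→13*; -5=-1→9
ply 4, O at 13 | -1=+1→12*; -5=+1→8
ply 5, X at 12 | -1=-1→11*; -5=-1→7
ply 6, O at 11 | -1=+1→10*; -5=+1→6
ply 7, X at 10 | -1=-1→9*; -5=-1→5
ply 8, O at 9 | -1=+1→8*; -5=+1→4
ply 9, X at 8 | -1=-1→7*; -5=-1→3
ply 10, O at 7 | -1=+1→6*; -5=+1→2
ply 11, X at 6 | -1=-1→5*; -5=-1→1
ply 12, O at 5 | -1=+1→4*; -5=+1→0
ply 13, X at 4 | -1=-1→3*
ply 14, O at 3 | -1=+1→2*
ply 15, X at 2 | -1=-1→1*
ply 16, O at 1 | -1=+1→0*
ply 17: 0 is terminal -1 (X); from 16 depth 16
if X skipped the turn, O would face:
~ ply 1, O at 16 | -1=-1→15*; -5=-1→11
~ ply 2, X at 15 | -1=+1→14*; -5=+1→10
~ ply 3, O at 14 | -1=-1→13*; -5=-1→9
~ ply 4, X at 13 | -1=+1→12*; -5=+1→8
~ ply 5, O at 12 | -1=-1→11*; -5=-1→7
~ ply 6, X at 11 | -1=+1→10*; -5=+1→6
~ ply 7, O at 10 | -1=-1→9*; -5=-1→5
~ ply 8, X at 9 | -1=+1→8*; -5=+1→4
~ ply 9, O at 8 | -1=-1→7*; -5=-1→3
~ ply 10, X at 7 | -1=+1→6*; -5=+1→2
~ ply 11, O at 6 | -1=-1→5*; -5=-1→1
~ ply 12, X at 5 | -1=+1→4*; -5=+1→0
~ ply 13, O at 4 | -1=-1→3*
~ ply 14, X at 3 | -1=+1→2*
~ ply 15, O at 2 | -1=-1→1*
~ ply 16, X at 1 | -1=+1→0*
~ ply 17: 0 is terminal -1 (O); from 16 depth 16
compare (X): move=-1 vs pass=+1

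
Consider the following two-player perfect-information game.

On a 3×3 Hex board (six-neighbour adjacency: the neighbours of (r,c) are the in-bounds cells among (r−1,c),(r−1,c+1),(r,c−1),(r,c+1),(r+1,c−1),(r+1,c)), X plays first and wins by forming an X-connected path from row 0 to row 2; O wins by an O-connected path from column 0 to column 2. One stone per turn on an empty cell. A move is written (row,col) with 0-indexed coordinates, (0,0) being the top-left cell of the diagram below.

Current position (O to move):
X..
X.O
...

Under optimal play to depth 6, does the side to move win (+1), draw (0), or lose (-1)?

ply 1, O at X../X.O/... | (0,1)=-1→XO./X.O/...; (0,2)=-1→X.O/X.O/...; (1,1)=-1→X../XOO/...; (2,0)=+1→X../X.O/O..*; (2,1)=-1→X../X.O/.O.; (2,2)=-1→X../X.O/..O
ply 2, X at X../X.O/O.. | (0,1)=-1→XX./X.O/O..*; (0,2)=-1→X.X/X.O/O..; (1,1)=-1→X../XXO/O..; (2,1)=-1→X../X.O/OX.; (2,2)=-1→X../X.O/O.X
ply 3, O at XX./X.O/O.. | (0,2)=+1→XXO/X.O/O..*; (1,1)=+1→XX./XOO/O..; (2,1)=+1→XX./X.O/OO.; (2,2)=+1→XX./X.O/O.O
ply 4, X at XXO/X.O/O.. | (1,1)=-1→XXO/XXO/O..*; (2,1)=-1→XXO/X.O/OX.; (2,2)=-1→XXO/X.O/O.X
ply 5, O at XXO/XXO/O.. | (2,1)=+1→XXO/XXO/OO.*; (2,2)=-1→XXO/XXO/O.O
ply 6: XXO/XXO/OO. is terminal -1 (X); from X../X.O/... depth 6

value(X../X.O/..., O) = +1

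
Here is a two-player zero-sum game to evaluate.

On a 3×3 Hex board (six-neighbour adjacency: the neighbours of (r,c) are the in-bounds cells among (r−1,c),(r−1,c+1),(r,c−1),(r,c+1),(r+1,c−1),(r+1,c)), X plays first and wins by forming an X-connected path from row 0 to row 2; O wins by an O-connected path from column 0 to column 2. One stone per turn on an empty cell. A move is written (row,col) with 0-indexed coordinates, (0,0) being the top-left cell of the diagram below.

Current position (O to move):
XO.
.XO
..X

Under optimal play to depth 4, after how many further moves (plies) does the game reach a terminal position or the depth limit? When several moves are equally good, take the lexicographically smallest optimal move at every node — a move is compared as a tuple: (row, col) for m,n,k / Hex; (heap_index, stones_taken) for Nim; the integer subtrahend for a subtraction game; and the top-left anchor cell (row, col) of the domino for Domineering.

p1 O@[XO./.XO/..X]: (0,2)[XOO/.XO/..X]-1* (1,0)[XO./OXO/..X]-1 (2,0)[XO./.XO/O.X]-1 (2,1)[XO./.XO/.OX]-1
p2 X@[XOO/.XO/..X]: (1,0)[XOO/XXO/..X]+1* (2,0)[XOO/.XO/X.X]-1 (2,1)[XOO/.XO/.XX]-1
p3 O@[XOO/XXO/..X]: (2,0)[XOO/XXO/O.X]-1* (2,1)[XOO/XXO/.OX]-1
p4 X@[XOO/XXO/O.X]: (2,1)[XOO/XXO/OXX]+1*
p5 O@[XOO/XXO/OXX] terminal -1; root [XO./.XO/..X] d4

PV length from [XO./.XO/..X]: 4 plies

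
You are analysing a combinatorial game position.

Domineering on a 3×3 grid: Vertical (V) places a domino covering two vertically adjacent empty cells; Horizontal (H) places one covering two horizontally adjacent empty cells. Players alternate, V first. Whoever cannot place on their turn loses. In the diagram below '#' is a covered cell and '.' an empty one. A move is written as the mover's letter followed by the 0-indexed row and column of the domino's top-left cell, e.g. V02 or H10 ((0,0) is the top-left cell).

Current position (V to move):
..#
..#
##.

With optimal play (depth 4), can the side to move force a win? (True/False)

ply 1, V at ..#/..#/##. | V00=+1→#.#/#.#/##.*; V01=+1→.##/.##/##.
ply 2: #.#/#.#/##. is terminal -1 (H); from ..#/..#/##. depth 4

V winning at [..#/..#/##.]: True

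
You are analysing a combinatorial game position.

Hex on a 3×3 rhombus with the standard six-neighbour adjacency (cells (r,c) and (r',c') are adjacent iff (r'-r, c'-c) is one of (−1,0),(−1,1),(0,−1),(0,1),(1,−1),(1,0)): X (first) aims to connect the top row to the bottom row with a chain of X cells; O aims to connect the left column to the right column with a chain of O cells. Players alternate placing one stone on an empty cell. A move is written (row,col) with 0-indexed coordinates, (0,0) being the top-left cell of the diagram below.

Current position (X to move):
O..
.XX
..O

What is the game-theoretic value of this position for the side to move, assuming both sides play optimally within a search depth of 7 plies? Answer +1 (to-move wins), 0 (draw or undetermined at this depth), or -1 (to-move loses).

[O../.XX/..O] X move#1: (0,1):+1/OX./.XX/..O*, (0,2):+1/O.X/.XX/..O, (1,0):+1/O../XXX/..O, (2,0):+1/O../.XX/X.O, (2,1):+1/O../.XX/.XO
[OX./.XX/..O] O move#2: (0,2):-1/OXO/.XX/..O*, (1,0):-1/OX./OXX/..O, (2,0):-1/OX./.XX/O.O, (2,1):-1/OX./.XX/.OO
[OXO/.XX/..O] X move#3: (1,0):+1/OXO/XXX/..O*, (2,0):+1/OXO/.XX/X.O, (2,1):+1/OXO/.XX/.XO
[OXO/XXX/..O] O move#4: (2,0):-1/OXO/XXX/O.O*, (2,1):-1/OXO/XXX/.OO
[OXO/XXX/O.O] X move#5: (2,1):+1/OXO/XXX/OXO*
[OXO/XXX/OXO] end (terminal -1, O#6); searched O../.XX/..O to 7

value(O../.XX/..O, X) = +1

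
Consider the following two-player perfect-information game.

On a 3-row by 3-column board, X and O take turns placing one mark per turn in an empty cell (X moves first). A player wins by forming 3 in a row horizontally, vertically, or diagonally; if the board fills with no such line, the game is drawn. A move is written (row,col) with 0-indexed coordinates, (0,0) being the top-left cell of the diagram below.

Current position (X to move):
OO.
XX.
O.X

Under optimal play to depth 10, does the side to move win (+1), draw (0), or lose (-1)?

value(OO./XX./O.X, X) = +1

[OO./XX./O.X] X move#1: (0,2):+0/OOX/XX./O.X, (1,2):+1/OO./XXX/O.X*, (2,1):-1/OO./XX./OXX
[OO./XXX/O.X] end (terminal -1, O#2); searched OO./XX./O.X to 10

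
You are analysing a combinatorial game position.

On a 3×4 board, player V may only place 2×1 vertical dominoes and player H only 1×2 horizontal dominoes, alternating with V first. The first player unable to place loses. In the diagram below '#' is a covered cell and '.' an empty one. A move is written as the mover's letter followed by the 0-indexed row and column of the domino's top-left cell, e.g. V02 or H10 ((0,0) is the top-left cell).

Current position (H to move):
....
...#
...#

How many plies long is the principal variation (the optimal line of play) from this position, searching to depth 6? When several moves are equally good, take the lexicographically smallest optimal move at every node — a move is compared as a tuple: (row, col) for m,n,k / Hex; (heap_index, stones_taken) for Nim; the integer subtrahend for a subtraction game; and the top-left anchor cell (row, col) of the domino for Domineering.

PV length from [..../...#/...#]: 3 plies

[..../...#/...#] H move#1: H00:-1/##../...#/...#, H01:-1/.##./...#/...#, H02:-1/..##/...#/...#, H10:+1/..../##.#/...#*, H11:+1/..../.###/...#, H20:-1/..../...#/##.#, H21:-1/..../...#/.###
[..../##.#/...#] V move#2: V02:-1/..#./####/...#*, V12:-1/..../####/..##
[..#./####/...#] H move#3: H00:+1/###./####/...#*, H20:+1/..#./####/##.#, H21:+1/..#./####/.###
[###./####/...#] end (terminal -1, V#4); searched ..../...#/...# to 6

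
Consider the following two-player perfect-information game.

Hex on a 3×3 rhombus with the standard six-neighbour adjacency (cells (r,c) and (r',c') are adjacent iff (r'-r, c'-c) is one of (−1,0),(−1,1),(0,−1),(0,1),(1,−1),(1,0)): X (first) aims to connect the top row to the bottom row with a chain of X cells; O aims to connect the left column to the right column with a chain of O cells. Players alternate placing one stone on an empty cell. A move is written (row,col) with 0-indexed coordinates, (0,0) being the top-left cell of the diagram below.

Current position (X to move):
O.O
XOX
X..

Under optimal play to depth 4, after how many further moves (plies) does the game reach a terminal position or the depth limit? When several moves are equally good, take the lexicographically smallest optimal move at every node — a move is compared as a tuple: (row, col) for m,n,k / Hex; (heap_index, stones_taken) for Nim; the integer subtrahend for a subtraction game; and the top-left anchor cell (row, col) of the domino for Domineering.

PV length from [O.O/XOX/X..]: 1 ply

[O.O/XOX/X..] X move#1: (0,1):+1/OXO/XOX/X..*, (2,1):-1/O.O/XOX/XX., (2,2):-1/O.O/XOX/X.X
[OXO/XOX/X..] end (terminal -1, O#2); searched O.O/XOX/X.. to 4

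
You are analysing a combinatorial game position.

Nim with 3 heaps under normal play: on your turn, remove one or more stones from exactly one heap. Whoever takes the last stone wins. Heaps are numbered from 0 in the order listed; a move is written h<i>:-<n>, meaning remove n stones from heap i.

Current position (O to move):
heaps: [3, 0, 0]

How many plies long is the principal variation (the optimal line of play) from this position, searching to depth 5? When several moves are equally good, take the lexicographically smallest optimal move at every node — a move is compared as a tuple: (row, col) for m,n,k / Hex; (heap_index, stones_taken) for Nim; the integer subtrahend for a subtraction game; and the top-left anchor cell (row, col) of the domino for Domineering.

[(3,0,0)] O move#1: h0:-1:-1/(2,0,0), h0:-2:-1/(1,0,0), h0:-3:+1/(0,0,0)*
[(0,0,0)] end (terminal -1, X#2); searched (3,0,0) to 5

PV length from [(3,0,0)]: 1 ply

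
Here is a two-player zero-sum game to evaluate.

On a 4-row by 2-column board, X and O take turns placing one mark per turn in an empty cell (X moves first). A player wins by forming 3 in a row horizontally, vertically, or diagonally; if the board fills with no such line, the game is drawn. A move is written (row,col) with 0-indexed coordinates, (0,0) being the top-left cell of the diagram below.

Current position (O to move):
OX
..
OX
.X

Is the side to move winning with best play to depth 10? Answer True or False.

O winning at [OX/../OX/.X]: True

ply 1, O at OX/../OX/.X | (1,0)=+1→OX/O./OX/.X*; (1,1)=+0→OX/.O/OX/.X; (3,0)=-1→OX/../OX/OX
ply 2: OX/O./OX/.X is terminal -1 (X); from OX/../OX/.X depth 10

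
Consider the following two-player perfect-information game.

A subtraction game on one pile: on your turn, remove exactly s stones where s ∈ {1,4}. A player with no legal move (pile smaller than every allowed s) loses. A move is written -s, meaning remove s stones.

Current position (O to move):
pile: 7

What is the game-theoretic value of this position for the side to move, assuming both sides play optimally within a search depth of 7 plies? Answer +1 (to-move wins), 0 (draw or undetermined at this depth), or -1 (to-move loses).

value(7, O) = -1

p1 O@[7]: -1[6]-1* -4[3]-1
p2 X@[6]: -1[5]+1* -4[2]+1
p3 O@[5]: -1[4]-1* -4[1]-1
p4 X@[4]: -1[3]-1 -4[0]+1*
p5 O@[0] terminal -1; root [7] d7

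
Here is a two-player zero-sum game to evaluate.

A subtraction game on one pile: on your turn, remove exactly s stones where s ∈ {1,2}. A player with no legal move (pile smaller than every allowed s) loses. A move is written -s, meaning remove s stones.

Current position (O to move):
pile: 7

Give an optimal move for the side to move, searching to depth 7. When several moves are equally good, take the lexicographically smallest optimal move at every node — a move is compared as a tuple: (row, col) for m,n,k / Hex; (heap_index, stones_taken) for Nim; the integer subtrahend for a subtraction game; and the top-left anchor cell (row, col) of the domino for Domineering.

O's best at [7]: -1

ply 1, O at 7 | -1=+1→6*; -2=-1→5
ply 2, X at 6 | -1=-1→5*; -2=-1→4
ply 3, O at 5 | -1=-1→4; -2=+1→3*
ply 4, X at 3 | -1=-1→2*; -2=-1→1
ply 5, O at 2 | -1=-1→1; -2=+1→0*
ply 6: 0 is terminal -1 (X); from 7 depth 7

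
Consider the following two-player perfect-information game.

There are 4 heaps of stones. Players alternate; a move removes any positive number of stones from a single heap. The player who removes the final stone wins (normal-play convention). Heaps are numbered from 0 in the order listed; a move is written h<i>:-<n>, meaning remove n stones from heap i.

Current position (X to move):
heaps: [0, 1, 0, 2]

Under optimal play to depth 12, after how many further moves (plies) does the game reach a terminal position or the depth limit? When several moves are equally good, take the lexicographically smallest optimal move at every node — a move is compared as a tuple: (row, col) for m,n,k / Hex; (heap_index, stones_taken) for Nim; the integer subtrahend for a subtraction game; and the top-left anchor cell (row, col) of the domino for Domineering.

PV length from [(0,1,0,2)]: 3 plies

[(0,1,0,2)] X move#1: h1:-1:-1/(0,0,0,2), h3:-1:+1/(0,1,0,1)*, h3:-2:-1/(0,1,0,0)
[(0,1,0,1)] O move#2: h1:-1:-1/(0,0,0,1)*, h3:-1:-1/(0,1,0,0)
[(0,0,0,1)] X move#3: h3:-1:+1/(0,0,0,0)*
[(0,0,0,0)] end (terminal -1, O#4); searched (0,1,0,2) to 12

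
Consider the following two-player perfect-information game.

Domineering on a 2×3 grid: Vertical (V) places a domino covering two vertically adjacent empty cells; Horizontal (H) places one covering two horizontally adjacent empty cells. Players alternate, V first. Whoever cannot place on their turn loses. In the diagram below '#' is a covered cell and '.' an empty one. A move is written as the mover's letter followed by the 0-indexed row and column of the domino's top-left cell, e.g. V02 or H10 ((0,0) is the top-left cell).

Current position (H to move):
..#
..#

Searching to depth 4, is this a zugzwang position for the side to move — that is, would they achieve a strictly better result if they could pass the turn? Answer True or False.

zugzwang(..#/..#, H) = False

[..#/..#] H move#1: H00:+1/###/..#*, H10:+1/..#/###
[###/..#] end (terminal -1, V#2); searched ..#/..# to 4
suppose H passes — search the same position with V to move:
pass> [..#/..#] V move#1: V00:+1/#.#/#.#*, V01:+1/.##/.##
pass> [#.#/#.#] end (terminal -1, H#2); searched ..#/..# to 4
for H: play +1, pass -1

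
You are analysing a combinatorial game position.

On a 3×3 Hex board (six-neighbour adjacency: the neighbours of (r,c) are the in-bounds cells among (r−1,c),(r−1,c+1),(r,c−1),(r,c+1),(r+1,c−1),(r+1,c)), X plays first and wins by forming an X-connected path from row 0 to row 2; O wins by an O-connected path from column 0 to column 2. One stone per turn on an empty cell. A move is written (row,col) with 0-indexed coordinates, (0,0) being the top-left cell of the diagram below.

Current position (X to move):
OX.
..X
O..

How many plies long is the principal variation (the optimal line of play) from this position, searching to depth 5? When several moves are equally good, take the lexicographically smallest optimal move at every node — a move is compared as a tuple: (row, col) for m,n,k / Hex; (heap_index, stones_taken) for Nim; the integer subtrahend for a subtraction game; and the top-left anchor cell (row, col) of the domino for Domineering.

p1 X@[OX./..X/O..]: (0,2)[OXX/..X/O..]+1* (1,0)[OX./X.X/O..]+1 (1,1)[OX./.XX/O..]+1 (2,1)[OX./..X/OX.]+1 (2,2)[OX./..X/O.X]+1
p2 O@[OXX/..X/O..]: (1,0)[OXX/O.X/O..]-1* (1,1)[OXX/.OX/O..]-1 (2,1)[OXX/..X/OO.]-1 (2,2)[OXX/..X/O.O]-1
p3 X@[OXX/O.X/O..]: (1,1)[OXX/OXX/O..]+1* (2,1)[OXX/O.X/OX.]+1 (2,2)[OXX/O.X/O.X]+1
p4 O@[OXX/OXX/O..]: (2,1)[OXX/OXX/OO.]-1* (2,2)[OXX/OXX/O.O]-1
p5 X@[OXX/OXX/OO.]: (2,2)[OXX/OXX/OOX]+1*
p6 O@[OXX/OXX/OOX] terminal -1; root [OX./..X/O..] d5

PV length from [OX./..X/O..]: 5 plies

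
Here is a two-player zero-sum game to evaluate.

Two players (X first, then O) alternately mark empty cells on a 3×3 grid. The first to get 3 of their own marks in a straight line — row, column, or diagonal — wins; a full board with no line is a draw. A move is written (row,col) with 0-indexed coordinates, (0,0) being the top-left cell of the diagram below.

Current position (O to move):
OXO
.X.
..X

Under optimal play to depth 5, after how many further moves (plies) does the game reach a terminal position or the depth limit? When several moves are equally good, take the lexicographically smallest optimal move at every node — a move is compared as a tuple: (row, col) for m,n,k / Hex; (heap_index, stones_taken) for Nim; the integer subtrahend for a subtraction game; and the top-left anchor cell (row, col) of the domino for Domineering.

[OXO/.X./..X] O move#1: (1,0):-1/OXO/OX./..X, (1,2):-1/OXO/.XO/..X, (2,0):-1/OXO/.X./O.X, (2,1):+0/OXO/.X./.OX*
[OXO/.X./.OX] X move#2: (1,0):+0/OXO/XX./.OX*, (1,2):+0/OXO/.XX/.OX, (2,0):+0/OXO/.X./XOX
[OXO/XX./.OX] O move#3: (1,2):+0/OXO/XXO/.OX*, (2,0):-1/OXO/XX./OOX
[OXO/XXO/.OX] X move#4: (2,0):+0/OXO/XXO/XOX*
[OXO/XXO/XOX] end (terminal +0, O#5); searched OXO/.X./..X to 5

PV length from [OXO/.X./..X]: 4 plies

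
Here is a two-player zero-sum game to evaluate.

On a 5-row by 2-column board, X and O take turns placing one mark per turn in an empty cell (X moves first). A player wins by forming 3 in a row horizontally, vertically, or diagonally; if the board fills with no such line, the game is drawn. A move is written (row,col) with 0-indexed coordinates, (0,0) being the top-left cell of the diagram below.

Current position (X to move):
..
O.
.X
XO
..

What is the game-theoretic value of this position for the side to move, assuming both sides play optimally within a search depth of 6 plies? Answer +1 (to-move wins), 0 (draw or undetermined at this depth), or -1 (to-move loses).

p1 X@[../O./.X/XO/..]: (0,0)[X./O./.X/XO/..]+0* (0,1)[.X/O./.X/XO/..]+0 (1,1)[../OX/.X/XO/..]+0 (2,0)[../O./XX/XO/..]+0 (4,0)[../O./.X/XO/X.]+0 (4,1)[../O./.X/XO/.X]+0
p2 O@[X./O./.X/XO/..]: (0,1)[XO/O./.X/XO/..]+0* (1,1)[X./OO/.X/XO/..]+0 (2,0)[X./O./OX/XO/..]+0 (4,0)[X./O./.X/XO/O.]+0 (4,1)[X./O./.X/XO/.O]+0
p3 X@[XO/O./.X/XO/..]: (1,1)[XO/OX/.X/XO/..]+0* (2,0)[XO/O./XX/XO/..]+0 (4,0)[XO/O./.X/XO/X.]+0 (4,1)[XO/O./.X/XO/.X]+0
p4 O@[XO/OX/.X/XO/..]: (2,0)[XO/OX/OX/XO/..]+0* (4,0)[XO/OX/.X/XO/O.]+0 (4,1)[XO/OX/.X/XO/.O]+0
p5 X@[XO/OX/OX/XO/..]: (4,0)[XO/OX/OX/XO/X.]+0* (4,1)[XO/OX/OX/XO/.X]+0
p6 O@[XO/OX/OX/XO/X.]: (4,1)[XO/OX/OX/XO/XO]+0*
p7 X@[XO/OX/OX/XO/XO] terminal +0; root [../O./.X/XO/..] d6

value(../O./.X/XO/.., X) = 0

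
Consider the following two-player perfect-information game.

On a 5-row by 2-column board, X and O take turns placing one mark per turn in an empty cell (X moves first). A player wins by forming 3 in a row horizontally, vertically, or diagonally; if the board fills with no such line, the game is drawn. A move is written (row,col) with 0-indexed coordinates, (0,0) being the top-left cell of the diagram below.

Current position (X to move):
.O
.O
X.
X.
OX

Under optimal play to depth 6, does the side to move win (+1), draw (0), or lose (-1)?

p1 X@[.O/.O/X./X./OX]: (0,0)[XO/.O/X./X./OX]-1 (1,0)[.O/XO/X./X./OX]+1* (2,1)[.O/.O/XX/X./OX]+1 (3,1)[.O/.O/X./XX/OX]-1
p2 O@[.O/XO/X./X./OX] terminal -1; root [.O/.O/X./X./OX] d6

value(.O/.O/X./X./OX, X) = +1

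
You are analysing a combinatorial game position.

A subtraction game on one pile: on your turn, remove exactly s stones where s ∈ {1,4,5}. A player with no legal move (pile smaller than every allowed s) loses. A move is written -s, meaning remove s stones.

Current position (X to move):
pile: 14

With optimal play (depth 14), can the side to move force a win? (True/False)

[14] X move#1: -1:-1/13, -4:+1/10*, -5:-1/9
[10] O move#2: -1:-1/9*, -4:-1/6, -5:-1/5
[9] X move#3: -1:+1/8*, -4:-1/5, -5:-1/4
[8] O move#4: -1:-1/7*, -4:-1/4, -5:-1/3
[7] X move#5: -1:-1/6, -4:-1/3, -5:+1/2*
[2] O move#6: -1:-1/1*
[1] X move#7: -1:+1/0*
[0] end (terminal -1, O#8); searched 14 to 14

X winning at [14]: True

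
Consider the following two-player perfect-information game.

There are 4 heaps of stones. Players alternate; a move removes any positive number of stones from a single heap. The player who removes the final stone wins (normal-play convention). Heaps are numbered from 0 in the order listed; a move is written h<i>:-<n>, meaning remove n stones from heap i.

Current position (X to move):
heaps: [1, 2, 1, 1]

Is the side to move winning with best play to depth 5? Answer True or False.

ply 1, X at (1,2,1,1) | h0:-1=-1→(0,2,1,1); h1:-1=+1→(1,1,1,1)*; h1:-2=-1→(1,0,1,1); h2:-1=-1→(1,2,0,1); h3:-1=-1→(1,2,1,0)
ply 2, O at (1,1,1,1) | h0:-1=-1→(0,1,1,1)*; h1:-1=-1→(1,0,1,1); h2:-1=-1→(1,1,0,1); h3:-1=-1→(1,1,1,0)
ply 3, X at (0,1,1,1) | h1:-1=+1→(0,0,1,1)*; h2:-1=+1→(0,1,0,1); h3:-1=+1→(0,1,1,0)
ply 4, O at (0,0,1,1) | h2:-1=-1→(0,0,0,1)*; h3:-1=-1→(0,0,1,0)
ply 5, X at (0,0,0,1) | h3:-1=+1→(0,0,0,0)*
ply 6: (0,0,0,0) is terminal -1 (O); from (1,2,1,1) depth 5

X winning at [(1,2,1,1)]: True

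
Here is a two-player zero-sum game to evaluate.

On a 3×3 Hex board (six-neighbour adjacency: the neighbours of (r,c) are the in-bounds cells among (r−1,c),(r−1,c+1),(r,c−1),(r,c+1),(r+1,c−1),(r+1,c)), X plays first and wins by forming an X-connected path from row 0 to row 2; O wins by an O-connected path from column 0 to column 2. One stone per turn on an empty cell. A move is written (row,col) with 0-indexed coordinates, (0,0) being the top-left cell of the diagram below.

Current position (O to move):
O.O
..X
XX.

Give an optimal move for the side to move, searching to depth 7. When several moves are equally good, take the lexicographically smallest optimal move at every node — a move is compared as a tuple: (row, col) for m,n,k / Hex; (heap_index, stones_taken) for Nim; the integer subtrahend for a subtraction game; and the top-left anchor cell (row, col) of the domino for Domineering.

p1 O@[O.O/..X/XX.]: (0,1)[OOO/..X/XX.]+1* (1,0)[O.O/O.X/XX.]+1 (1,1)[O.O/.OX/XX.]+1 (2,2)[O.O/..X/XXO]-1
p2 X@[OOO/..X/XX.] terminal -1; root [O.O/..X/XX.] d7

O's best at [O.O/..X/XX.]: (0,1)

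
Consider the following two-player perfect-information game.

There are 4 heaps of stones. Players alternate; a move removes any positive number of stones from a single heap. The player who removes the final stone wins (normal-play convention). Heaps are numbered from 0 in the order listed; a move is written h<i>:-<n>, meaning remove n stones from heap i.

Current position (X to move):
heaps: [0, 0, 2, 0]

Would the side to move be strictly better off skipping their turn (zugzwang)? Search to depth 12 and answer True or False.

p1 X@[(0,0,2,0)]: h2:-1[(0,0,1,0)]-1 h2:-2[(0,0,0,0)]+1*
p2 O@[(0,0,0,0)] terminal -1; root [(0,0,2,0)] d12
pass branch (O moves first from the same position):
  | p1 O@[(0,0,2,0)]: h2:-1[(0,0,1,0)]-1 h2:-2[(0,0,0,0)]+1*
  | p2 X@[(0,0,0,0)] terminal -1; root [(0,0,2,0)] d12
X moving scores +1; X passing scores -1

zugzwang((0,0,2,0), X) = False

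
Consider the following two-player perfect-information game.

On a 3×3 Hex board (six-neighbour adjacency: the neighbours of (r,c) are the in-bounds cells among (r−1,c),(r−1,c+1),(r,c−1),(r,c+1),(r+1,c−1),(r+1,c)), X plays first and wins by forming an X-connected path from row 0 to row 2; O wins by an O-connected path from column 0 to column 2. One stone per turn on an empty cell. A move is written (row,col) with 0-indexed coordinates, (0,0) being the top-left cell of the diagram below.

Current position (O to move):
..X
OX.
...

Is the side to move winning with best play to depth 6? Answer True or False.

O winning at [..X/OX./...]: False

p1 O@[..X/OX./...]: (0,0)[O.X/OX./...]-1* (0,1)[.OX/OX./...]-1 (1,2)[..X/OXO/...]-1 (2,0)[..X/OX./O..]-1 (2,1)[..X/OX./.O.]-1 (2,2)[..X/OX./..O]-1
p2 X@[O.X/OX./...]: (0,1)[OXX/OX./...]+1* (1,2)[O.X/OXX/...]+1 (2,0)[O.X/OX./X..]+1 (2,1)[O.X/OX./.X.]+1 (2,2)[O.X/OX./..X]+1
p3 O@[OXX/OX./...]: (1,2)[OXX/OXO/...]-1* (2,0)[OXX/OX./O..]-1 (2,1)[OXX/OX./.O.]-1 (2,2)[OXX/OX./..O]-1
p4 X@[OXX/OXO/...]: (2,0)[OXX/OXO/X..]+1* (2,1)[OXX/OXO/.X.]+1 (2,2)[OXX/OXO/..X]+1
p5 O@[OXX/OXO/X..] terminal -1; root [..X/OX./...] d6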